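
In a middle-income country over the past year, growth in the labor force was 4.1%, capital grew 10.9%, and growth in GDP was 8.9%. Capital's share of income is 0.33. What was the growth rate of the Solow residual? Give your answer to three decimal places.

Labor's share = 1 − 0.33 = 0.67.
Capital: 0.33 × 10.9 = 3.597 pp.
The labor force: 0.67 × 4.1 = 2.747 pp.
TFP growth = 8.9 − 6.344 = 2.556%.

The Solow residual growth was 2.556%.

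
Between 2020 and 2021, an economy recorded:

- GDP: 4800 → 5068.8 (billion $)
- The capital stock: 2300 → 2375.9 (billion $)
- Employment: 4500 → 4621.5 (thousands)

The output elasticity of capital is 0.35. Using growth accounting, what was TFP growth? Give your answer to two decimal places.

2.69%

GDP growth = (5068.8 − 4800) / 4800 = 5.6%.
The capital stock growth = (2375.9 − 2300) / 2300 = 3.3%.
Employment growth = (4621.5 − 4500) / 4500 = 2.7%.
Labor's share = 1 − 0.35 = 0.65.
The capital stock: 0.35 × 3.3 = 1.155 pp.
Employment: 0.65 × 2.7 = 1.755 pp.
TFP growth = 5.6 − 2.91 = 2.69%.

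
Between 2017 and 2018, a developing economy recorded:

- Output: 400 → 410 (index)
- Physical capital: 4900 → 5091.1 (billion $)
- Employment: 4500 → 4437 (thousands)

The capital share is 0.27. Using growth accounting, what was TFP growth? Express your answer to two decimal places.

Output growth = (410 − 400) / 400 = 2.5%.
Physical capital growth = (5091.1 − 4900) / 4900 = 3.9%.
Employment growth = (4437 − 4500) / 4500 = -1.4%.
Labor's share = 1 − 0.27 = 0.73.
Physical capital: 0.27 × 3.9 = 1.053 pp.
Employment: 0.73 × (-1.4) = -1.022 pp.
TFP growth = 2.5 − 0.031 = 2.469%.

2.47%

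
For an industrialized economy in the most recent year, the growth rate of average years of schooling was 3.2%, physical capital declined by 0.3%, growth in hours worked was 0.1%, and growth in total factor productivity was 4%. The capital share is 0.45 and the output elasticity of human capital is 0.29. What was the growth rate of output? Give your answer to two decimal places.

Labor's share = 1 − 0.45 − 0.29 = 0.26.
Physical capital: 0.45 × (-0.3) = -0.135 pp.
Average years of schooling: 0.29 × 3.2 = 0.928 pp.
Hours worked: 0.26 × 0.1 = 0.026 pp.
Output growth = 4 + 0.819 = 4.819%.

4.82%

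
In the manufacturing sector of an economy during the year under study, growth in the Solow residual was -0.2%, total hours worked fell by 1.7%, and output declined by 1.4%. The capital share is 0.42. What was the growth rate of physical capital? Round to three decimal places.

Labor's share = 1 − 0.42 = 0.58.
gY = gA + 0.58×(-1.7) + 0.42×g.
0.42×g = -1.4 + 0.2 + 0.986 = -0.214.
g = -0.214 / 0.42 = -0.50952%.

-0.510%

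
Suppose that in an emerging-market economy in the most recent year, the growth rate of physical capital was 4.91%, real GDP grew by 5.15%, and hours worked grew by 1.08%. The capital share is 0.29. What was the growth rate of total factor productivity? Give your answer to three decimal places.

2.959%

Labor's share = 1 − 0.29 = 0.71.
Physical capital: 0.29 × 4.91 = 1.4239 pp.
Hours worked: 0.71 × 1.08 = 0.7668 pp.
TFP growth = 5.15 − 2.1907 = 2.9593%.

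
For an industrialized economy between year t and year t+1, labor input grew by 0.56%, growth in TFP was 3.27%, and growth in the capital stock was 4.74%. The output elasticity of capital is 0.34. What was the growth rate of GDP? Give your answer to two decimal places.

Labor's share = 1 − 0.34 = 0.66.
The capital stock: 0.34 × 4.74 = 1.6116 pp.
Labor input: 0.66 × 0.56 = 0.3696 pp.
Output growth = 3.27 + 1.9812 = 5.2512%.

GDP grew 5.25%.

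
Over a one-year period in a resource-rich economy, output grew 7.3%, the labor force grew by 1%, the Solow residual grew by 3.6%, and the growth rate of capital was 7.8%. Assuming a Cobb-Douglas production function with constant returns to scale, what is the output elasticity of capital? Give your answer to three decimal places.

α = 0.397

gY = gA + α·gK + (1−α)·gL, so gY − gA − gL = α(gK − gL).
7.3 − 3.6 − 1 = α × (7.8 − 1).
2.7 = 6.8 α, so α = 0.39706.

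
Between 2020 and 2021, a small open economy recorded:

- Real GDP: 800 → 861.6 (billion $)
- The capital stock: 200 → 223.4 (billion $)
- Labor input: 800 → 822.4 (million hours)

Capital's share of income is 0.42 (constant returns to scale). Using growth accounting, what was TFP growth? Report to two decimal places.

Real GDP growth = (861.6 − 800) / 800 = 7.7%.
The capital stock growth = (223.4 − 200) / 200 = 11.7%.
Labor input growth = (822.4 − 800) / 800 = 2.8%.
Labor's share = 1 − 0.42 = 0.58.
The capital stock: 0.42 × 11.7 = 4.914 pp.
Labor input: 0.58 × 2.8 = 1.624 pp.
TFP growth = 7.7 − 6.538 = 1.162%.

1.16%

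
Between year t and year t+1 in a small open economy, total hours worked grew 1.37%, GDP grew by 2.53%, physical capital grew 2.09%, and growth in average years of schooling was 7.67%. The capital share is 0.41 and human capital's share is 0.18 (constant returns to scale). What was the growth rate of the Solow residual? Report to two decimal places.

-0.27%

Labor's share = 1 − 0.41 − 0.18 = 0.41.
Physical capital: 0.41 × 2.09 = 0.8569 pp.
Average years of schooling: 0.18 × 7.67 = 1.3806 pp.
Total hours worked: 0.41 × 1.37 = 0.5617 pp.
TFP growth = 2.53 − 2.7992 = -0.2692%.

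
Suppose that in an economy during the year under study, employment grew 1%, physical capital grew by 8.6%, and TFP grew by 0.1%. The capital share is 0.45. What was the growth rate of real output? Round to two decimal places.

Labor's share = 1 − 0.45 = 0.55.
Physical capital: 0.45 × 8.6 = 3.87 pp.
Employment: 0.55 × 1 = 0.55 pp.
Output growth = 0.1 + 4.42 = 4.52%.

4.52%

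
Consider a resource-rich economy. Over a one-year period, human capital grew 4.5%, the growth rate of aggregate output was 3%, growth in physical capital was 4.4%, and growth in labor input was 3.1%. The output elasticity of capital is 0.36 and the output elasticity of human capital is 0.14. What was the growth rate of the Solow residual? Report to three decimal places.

-0.764%

Labor's share = 1 − 0.36 − 0.14 = 0.5.
Physical capital: 0.36 × 4.4 = 1.584 pp.
Human capital: 0.14 × 4.5 = 0.63 pp.
Labor input: 0.5 × 3.1 = 1.55 pp.
TFP growth = 3 − 3.764 = -0.764%.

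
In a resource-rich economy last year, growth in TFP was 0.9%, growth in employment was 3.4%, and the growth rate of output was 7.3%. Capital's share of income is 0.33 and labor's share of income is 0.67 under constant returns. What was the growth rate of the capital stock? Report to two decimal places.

Labor's share = 1 − 0.33 = 0.67.
gY = gA + 0.67×3.4 + 0.33×g.
0.33×g = 7.3 − 0.9 − 2.278 = 4.122.
g = 4.122 / 0.33 = 12.4909%.

12.49%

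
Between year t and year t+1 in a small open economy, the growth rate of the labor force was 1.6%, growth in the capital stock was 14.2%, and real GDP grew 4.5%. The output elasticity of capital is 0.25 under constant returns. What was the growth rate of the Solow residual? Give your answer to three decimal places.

Labor's share = 1 − 0.25 = 0.75.
The capital stock: 0.25 × 14.2 = 3.55 pp.
The labor force: 0.75 × 1.6 = 1.2 pp.
TFP growth = 4.5 − 4.75 = -0.25%.

-0.250%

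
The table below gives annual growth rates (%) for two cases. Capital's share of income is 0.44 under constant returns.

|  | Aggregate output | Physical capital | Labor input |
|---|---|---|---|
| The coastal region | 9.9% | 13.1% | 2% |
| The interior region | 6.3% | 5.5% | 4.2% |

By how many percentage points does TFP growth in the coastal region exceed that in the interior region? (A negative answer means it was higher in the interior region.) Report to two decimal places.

Labor's share = 1 − 0.44 = 0.56.
The coastal region: TFP = 9.9 − 5.764 − 1.12 = 3.016%.
The interior region: TFP = 6.3 − 2.42 − 2.352 = 1.528%.
Difference = 3.016 − (1.528) = 1.488 pp.

1.49 percentage points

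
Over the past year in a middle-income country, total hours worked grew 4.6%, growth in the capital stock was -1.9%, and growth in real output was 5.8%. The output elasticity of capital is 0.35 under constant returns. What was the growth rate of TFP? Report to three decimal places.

TFP grew 3.475%.

Labor's share = 1 − 0.35 = 0.65.
The capital stock: 0.35 × (-1.9) = -0.665 pp.
Total hours worked: 0.65 × 4.6 = 2.99 pp.
TFP growth = 5.8 − 2.325 = 3.475%.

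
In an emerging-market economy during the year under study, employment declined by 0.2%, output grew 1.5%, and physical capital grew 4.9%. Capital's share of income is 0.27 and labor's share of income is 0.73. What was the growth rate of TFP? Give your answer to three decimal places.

Labor's share = 1 − 0.27 = 0.73.
Physical capital: 0.27 × 4.9 = 1.323 pp.
Employment: 0.73 × (-0.2) = -0.146 pp.
TFP growth = 1.5 − 1.177 = 0.323%.

0.323%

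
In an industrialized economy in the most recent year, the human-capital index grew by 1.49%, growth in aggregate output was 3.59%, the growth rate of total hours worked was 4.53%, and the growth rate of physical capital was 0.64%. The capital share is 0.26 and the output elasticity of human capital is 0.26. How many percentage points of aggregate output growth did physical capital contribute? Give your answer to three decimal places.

Contribution = share × growth = 0.26 × 0.64 = 0.1664 pp.

0.166 pp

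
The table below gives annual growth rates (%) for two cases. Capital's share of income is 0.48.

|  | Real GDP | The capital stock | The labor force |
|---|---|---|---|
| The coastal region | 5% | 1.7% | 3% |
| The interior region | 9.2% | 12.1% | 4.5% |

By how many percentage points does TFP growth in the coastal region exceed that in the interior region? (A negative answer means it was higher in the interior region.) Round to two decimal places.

Labor's share = 1 − 0.48 = 0.52.
The coastal region: TFP = 5 − 0.816 − 1.56 = 2.624%.
The interior region: TFP = 9.2 − 5.808 − 2.34 = 1.052%.
Difference = 2.624 − (1.052) = 1.572 pp.

1.57 percentage points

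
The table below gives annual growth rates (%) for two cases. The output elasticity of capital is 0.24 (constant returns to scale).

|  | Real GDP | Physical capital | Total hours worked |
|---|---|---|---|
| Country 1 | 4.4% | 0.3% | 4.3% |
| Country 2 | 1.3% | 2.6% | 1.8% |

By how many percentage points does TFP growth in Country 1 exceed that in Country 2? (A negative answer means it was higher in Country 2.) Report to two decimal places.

Labor's share = 1 − 0.24 = 0.76.
Country 1: TFP = 4.4 − 0.072 − 3.268 = 1.06%.
Country 2: TFP = 1.3 − 0.624 − 1.368 = -0.692%.
Difference = 1.06 − (-0.692) = 1.752 pp.

1.75 percentage points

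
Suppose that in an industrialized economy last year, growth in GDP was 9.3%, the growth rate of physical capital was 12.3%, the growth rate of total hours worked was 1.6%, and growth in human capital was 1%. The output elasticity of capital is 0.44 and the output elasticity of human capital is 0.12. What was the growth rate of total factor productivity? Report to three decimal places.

Total factor productivity growth was 3.064%.

Labor's share = 1 − 0.44 − 0.12 = 0.44.
Physical capital: 0.44 × 12.3 = 5.412 pp.
Human capital: 0.12 × 1 = 0.12 pp.
Total hours worked: 0.44 × 1.6 = 0.704 pp.
TFP growth = 9.3 − 6.236 = 3.064%.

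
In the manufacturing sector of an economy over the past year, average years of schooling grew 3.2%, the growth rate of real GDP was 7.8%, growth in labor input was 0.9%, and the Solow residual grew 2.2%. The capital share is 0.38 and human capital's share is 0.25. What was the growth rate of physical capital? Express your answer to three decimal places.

Physical capital grew 11.755%.

Labor's share = 1 − 0.38 − 0.25 = 0.37.
gY = gA + 0.25×3.2 + 0.37×0.9 + 0.38×g.
0.38×g = 7.8 − 2.2 − 1.133 = 4.467.
g = 4.467 / 0.38 = 11.75526%.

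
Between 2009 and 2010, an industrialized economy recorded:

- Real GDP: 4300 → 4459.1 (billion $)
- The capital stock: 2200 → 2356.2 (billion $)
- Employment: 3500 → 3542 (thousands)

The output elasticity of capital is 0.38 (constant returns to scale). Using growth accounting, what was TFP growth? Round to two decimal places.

TFP grew 0.26%.

Real GDP growth = (4459.1 − 4300) / 4300 = 3.7%.
The capital stock growth = (2356.2 − 2200) / 2200 = 7.1%.
Employment growth = (3542 − 3500) / 3500 = 1.2%.
Labor's share = 1 − 0.38 = 0.62.
The capital stock: 0.38 × 7.1 = 2.698 pp.
Employment: 0.62 × 1.2 = 0.744 pp.
TFP growth = 3.7 − 3.442 = 0.258%.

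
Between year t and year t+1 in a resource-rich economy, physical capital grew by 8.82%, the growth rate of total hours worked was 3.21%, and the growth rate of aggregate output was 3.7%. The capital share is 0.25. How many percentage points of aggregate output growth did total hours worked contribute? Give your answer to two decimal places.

Labor's share = 1 − 0.25 = 0.75.
Contribution = share × growth = 0.75 × 3.21 = 2.4075 pp.

2.41 pp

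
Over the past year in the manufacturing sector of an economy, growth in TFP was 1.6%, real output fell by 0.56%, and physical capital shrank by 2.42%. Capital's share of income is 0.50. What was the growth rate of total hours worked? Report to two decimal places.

Labor's share = 1 − 0.5 = 0.5.
gY = gA + 0.5×(-2.42) + 0.5×g.
0.5×g = -0.56 − 1.6 + 1.21 = -0.95.
g = -0.95 / 0.5 = -1.9%.

-1.90%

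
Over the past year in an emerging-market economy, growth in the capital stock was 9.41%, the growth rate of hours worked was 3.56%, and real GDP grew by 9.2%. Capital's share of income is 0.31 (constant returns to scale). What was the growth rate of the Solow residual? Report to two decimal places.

3.83%

Labor's share = 1 − 0.31 = 0.69.
The capital stock: 0.31 × 9.41 = 2.9171 pp.
Hours worked: 0.69 × 3.56 = 2.4564 pp.
TFP growth = 9.2 − 5.3735 = 3.8265%.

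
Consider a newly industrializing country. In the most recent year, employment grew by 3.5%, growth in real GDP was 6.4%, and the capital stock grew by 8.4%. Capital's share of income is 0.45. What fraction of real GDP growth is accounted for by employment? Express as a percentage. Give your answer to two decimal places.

Employment accounted for 30.08% of growth.

Labor's share = 1 − 0.45 = 0.55.
Employment contributed 0.55 × 3.5 = 1.925 pp.
Share of growth = 1.925 / 6.4 × 100 = 30.0781%.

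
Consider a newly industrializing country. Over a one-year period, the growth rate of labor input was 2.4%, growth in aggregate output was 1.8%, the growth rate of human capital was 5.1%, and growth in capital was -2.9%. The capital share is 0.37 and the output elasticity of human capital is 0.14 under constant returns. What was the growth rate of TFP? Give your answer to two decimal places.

TFP growth was 0.98%.

Labor's share = 1 − 0.37 − 0.14 = 0.49.
Capital: 0.37 × (-2.9) = -1.073 pp.
Human capital: 0.14 × 5.1 = 0.714 pp.
Labor input: 0.49 × 2.4 = 1.176 pp.
TFP growth = 1.8 − 0.817 = 0.983%.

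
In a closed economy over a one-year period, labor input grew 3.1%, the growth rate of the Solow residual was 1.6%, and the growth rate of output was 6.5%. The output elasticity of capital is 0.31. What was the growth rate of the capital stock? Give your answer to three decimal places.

Labor's share = 1 − 0.31 = 0.69.
gY = gA + 0.69×3.1 + 0.31×g.
0.31×g = 6.5 − 1.6 − 2.139 = 2.761.
g = 2.761 / 0.31 = 8.90645%.

The capital stock growth was 8.906%.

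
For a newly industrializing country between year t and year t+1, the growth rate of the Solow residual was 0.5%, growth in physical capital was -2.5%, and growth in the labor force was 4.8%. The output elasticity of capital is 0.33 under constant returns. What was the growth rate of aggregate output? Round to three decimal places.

Labor's share = 1 − 0.33 = 0.67.
Physical capital: 0.33 × (-2.5) = -0.825 pp.
The labor force: 0.67 × 4.8 = 3.216 pp.
Output growth = 0.5 + 2.391 = 2.891%.

2.891%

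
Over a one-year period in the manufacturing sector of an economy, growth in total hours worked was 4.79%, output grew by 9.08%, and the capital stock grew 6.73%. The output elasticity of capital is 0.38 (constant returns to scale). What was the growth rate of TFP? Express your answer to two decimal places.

TFP grew 3.55%.

Labor's share = 1 − 0.38 = 0.62.
The capital stock: 0.38 × 6.73 = 2.5574 pp.
Total hours worked: 0.62 × 4.79 = 2.9698 pp.
TFP growth = 9.08 − 5.5272 = 3.5528%.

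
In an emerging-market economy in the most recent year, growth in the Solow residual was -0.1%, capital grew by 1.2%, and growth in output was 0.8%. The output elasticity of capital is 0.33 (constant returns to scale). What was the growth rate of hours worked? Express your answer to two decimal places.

0.75%

Labor's share = 1 − 0.33 = 0.67.
gY = gA + 0.33×1.2 + 0.67×g.
0.67×g = 0.8 + 0.1 − 0.396 = 0.504.
g = 0.504 / 0.67 = 0.7522%.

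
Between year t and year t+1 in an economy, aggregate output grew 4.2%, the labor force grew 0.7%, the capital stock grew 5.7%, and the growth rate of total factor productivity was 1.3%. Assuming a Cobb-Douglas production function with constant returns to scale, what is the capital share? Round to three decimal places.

gY = gA + α·gK + (1−α)·gL, so gY − gA − gL = α(gK − gL).
4.2 − 1.3 − 0.7 = α × (5.7 − 0.7).
2.2 = 5 α, so α = 0.44.

The capital share is 0.440.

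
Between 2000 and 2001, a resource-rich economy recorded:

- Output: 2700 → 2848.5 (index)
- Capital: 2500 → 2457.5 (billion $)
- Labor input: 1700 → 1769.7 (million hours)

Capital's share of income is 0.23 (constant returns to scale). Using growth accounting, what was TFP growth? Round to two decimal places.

Output growth = (2848.5 − 2700) / 2700 = 5.5%.
Capital growth = (2457.5 − 2500) / 2500 = -1.7%.
Labor input growth = (1769.7 − 1700) / 1700 = 4.1%.
Labor's share = 1 − 0.23 = 0.77.
Capital: 0.23 × (-1.7) = -0.391 pp.
Labor input: 0.77 × 4.1 = 3.157 pp.
TFP growth = 5.5 − 2.766 = 2.734%.

2.73%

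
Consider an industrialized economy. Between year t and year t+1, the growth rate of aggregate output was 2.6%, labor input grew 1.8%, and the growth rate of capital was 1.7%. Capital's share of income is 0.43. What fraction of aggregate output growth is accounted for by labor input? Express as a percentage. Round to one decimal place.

Labor input accounted for 39.5% of growth.

Labor's share = 1 − 0.43 = 0.57.
Labor input contributed 0.57 × 1.8 = 1.026 pp.
Share of growth = 1.026 / 2.6 × 100 = 39.462%.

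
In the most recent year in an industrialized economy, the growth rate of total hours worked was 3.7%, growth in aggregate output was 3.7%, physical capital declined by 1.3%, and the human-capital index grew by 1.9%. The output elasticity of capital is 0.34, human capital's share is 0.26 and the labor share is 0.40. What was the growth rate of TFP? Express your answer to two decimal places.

2.17%

Labor's share = 1 − 0.34 − 0.26 = 0.4.
Physical capital: 0.34 × (-1.3) = -0.442 pp.
The human-capital index: 0.26 × 1.9 = 0.494 pp.
Total hours worked: 0.4 × 3.7 = 1.48 pp.
TFP growth = 3.7 − 1.532 = 2.168%.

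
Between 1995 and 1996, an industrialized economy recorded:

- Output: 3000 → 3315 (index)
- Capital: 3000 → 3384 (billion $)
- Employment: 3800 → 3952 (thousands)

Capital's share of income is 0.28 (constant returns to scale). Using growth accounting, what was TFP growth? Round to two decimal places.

Output growth = (3315 − 3000) / 3000 = 10.5%.
Capital growth = (3384 − 3000) / 3000 = 12.8%.
Employment growth = (3952 − 3800) / 3800 = 4%.
Labor's share = 1 − 0.28 = 0.72.
Capital: 0.28 × 12.8 = 3.584 pp.
Employment: 0.72 × 4 = 2.88 pp.
TFP growth = 10.5 − 6.464 = 4.036%.

4.04%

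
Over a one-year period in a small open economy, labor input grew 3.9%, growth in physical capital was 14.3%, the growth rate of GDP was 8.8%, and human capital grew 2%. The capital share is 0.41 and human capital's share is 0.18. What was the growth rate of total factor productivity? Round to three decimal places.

0.978%

Labor's share = 1 − 0.41 − 0.18 = 0.41.
Physical capital: 0.41 × 14.3 = 5.863 pp.
Human capital: 0.18 × 2 = 0.36 pp.
Labor input: 0.41 × 3.9 = 1.599 pp.
TFP growth = 8.8 − 7.822 = 0.978%.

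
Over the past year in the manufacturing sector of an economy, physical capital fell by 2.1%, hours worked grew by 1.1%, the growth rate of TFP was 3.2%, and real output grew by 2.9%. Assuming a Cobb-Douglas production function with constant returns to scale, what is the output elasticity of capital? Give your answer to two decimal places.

α = 0.44

gY = gA + α·gK + (1−α)·gL, so gY − gA − gL = α(gK − gL).
2.9 − 3.2 − 1.1 = α × (-2.1 − 1.1).
-1.4 = -3.2 α, so α = 0.4375.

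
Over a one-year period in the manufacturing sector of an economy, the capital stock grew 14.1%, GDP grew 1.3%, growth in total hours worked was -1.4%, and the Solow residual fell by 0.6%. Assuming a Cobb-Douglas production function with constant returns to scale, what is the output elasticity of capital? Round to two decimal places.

gY = gA + α·gK + (1−α)·gL, so gY − gA − gL = α(gK − gL).
1.3 + 0.6 + 1.4 = α × (14.1 − (-1.4)).
3.3 = 15.5 α, so α = 0.2129.

The output elasticity of capital is 0.21.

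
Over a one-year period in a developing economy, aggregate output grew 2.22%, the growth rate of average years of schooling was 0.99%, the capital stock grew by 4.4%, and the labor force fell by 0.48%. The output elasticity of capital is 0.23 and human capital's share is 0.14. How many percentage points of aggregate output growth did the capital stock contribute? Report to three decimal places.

1.012 percentage points

Contribution = share × growth = 0.23 × 4.4 = 1.012 pp.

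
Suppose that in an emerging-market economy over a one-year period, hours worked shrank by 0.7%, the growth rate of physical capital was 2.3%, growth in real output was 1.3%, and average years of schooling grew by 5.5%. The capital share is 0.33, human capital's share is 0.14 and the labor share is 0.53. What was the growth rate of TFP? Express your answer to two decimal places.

Labor's share = 1 − 0.33 − 0.14 = 0.53.
Physical capital: 0.33 × 2.3 = 0.759 pp.
Average years of schooling: 0.14 × 5.5 = 0.77 pp.
Hours worked: 0.53 × (-0.7) = -0.371 pp.
TFP growth = 1.3 − 1.158 = 0.142%.

0.14%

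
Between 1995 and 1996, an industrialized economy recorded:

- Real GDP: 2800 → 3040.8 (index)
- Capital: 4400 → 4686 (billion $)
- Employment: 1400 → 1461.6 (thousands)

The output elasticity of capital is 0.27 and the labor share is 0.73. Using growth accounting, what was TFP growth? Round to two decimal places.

Real GDP growth = (3040.8 − 2800) / 2800 = 8.6%.
Capital growth = (4686 − 4400) / 4400 = 6.5%.
Employment growth = (1461.6 − 1400) / 1400 = 4.4%.
Labor's share = 1 − 0.27 = 0.73.
Capital: 0.27 × 6.5 = 1.755 pp.
Employment: 0.73 × 4.4 = 3.212 pp.
TFP growth = 8.6 − 4.967 = 3.633%.

TFP growth was 3.63%.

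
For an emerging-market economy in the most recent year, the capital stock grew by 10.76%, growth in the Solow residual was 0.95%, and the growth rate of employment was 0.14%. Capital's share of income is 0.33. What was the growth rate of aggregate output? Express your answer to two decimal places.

Labor's share = 1 − 0.33 = 0.67.
The capital stock: 0.33 × 10.76 = 3.5508 pp.
Employment: 0.67 × 0.14 = 0.0938 pp.
Output growth = 0.95 + 3.6446 = 4.5946%.

4.59%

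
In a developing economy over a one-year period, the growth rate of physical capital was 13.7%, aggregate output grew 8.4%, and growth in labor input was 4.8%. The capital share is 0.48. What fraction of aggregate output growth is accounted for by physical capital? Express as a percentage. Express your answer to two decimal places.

Physical capital contributed 0.48 × 13.7 = 6.576 pp.
Share of growth = 6.576 / 8.4 × 100 = 78.2857%.

78.29%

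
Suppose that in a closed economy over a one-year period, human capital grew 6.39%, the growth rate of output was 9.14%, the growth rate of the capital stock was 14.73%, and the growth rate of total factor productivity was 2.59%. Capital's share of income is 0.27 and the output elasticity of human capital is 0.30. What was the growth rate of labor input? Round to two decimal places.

Labor's share = 1 − 0.27 − 0.3 = 0.43.
gY = gA + 0.27×14.73 + 0.3×6.39 + 0.43×g.
0.43×g = 9.14 − 2.59 − 5.8941 = 0.6559.
g = 0.6559 / 0.43 = 1.5253%.

Labor input grew 1.53%.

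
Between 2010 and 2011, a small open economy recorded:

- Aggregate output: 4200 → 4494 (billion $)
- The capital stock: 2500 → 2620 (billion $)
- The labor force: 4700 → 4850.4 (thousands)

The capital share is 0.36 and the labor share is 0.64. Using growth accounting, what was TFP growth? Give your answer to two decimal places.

Aggregate output growth = (4494 − 4200) / 4200 = 7%.
The capital stock growth = (2620 − 2500) / 2500 = 4.8%.
The labor force growth = (4850.4 − 4700) / 4700 = 3.2%.
Labor's share = 1 − 0.36 = 0.64.
The capital stock: 0.36 × 4.8 = 1.728 pp.
The labor force: 0.64 × 3.2 = 2.048 pp.
TFP growth = 7 − 3.776 = 3.224%.

3.22%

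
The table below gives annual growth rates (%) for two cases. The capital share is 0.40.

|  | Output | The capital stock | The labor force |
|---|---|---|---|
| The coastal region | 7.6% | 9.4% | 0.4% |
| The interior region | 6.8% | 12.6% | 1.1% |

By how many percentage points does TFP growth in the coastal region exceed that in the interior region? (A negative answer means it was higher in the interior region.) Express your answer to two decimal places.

2.50 percentage points

Labor's share = 1 − 0.4 = 0.6.
The coastal region: TFP = 7.6 − 3.76 − 0.24 = 3.6%.
The interior region: TFP = 6.8 − 5.04 − 0.66 = 1.1%.
Difference = 3.6 − (1.1) = 2.5 pp.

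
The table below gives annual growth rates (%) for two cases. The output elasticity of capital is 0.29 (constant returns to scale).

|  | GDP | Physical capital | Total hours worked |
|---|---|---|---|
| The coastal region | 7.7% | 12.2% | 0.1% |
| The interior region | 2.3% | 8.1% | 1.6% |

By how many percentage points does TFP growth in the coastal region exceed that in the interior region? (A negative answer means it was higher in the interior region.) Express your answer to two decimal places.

Labor's share = 1 − 0.29 = 0.71.
The coastal region: TFP = 7.7 − 3.538 − 0.071 = 4.091%.
The interior region: TFP = 2.3 − 2.349 − 1.136 = -1.185%.
Difference = 4.091 − (-1.185) = 5.276 pp.

5.28 percentage points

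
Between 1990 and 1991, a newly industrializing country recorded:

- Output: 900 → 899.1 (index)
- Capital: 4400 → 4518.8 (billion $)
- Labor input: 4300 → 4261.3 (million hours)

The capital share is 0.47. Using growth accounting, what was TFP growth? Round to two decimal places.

Output growth = (899.1 − 900) / 900 = -0.1%.
Capital growth = (4518.8 − 4400) / 4400 = 2.7%.
Labor input growth = (4261.3 − 4300) / 4300 = -0.9%.
Labor's share = 1 − 0.47 = 0.53.
Capital: 0.47 × 2.7 = 1.269 pp.
Labor input: 0.53 × (-0.9) = -0.477 pp.
TFP growth = -0.1 − 0.792 = -0.892%.

-0.89%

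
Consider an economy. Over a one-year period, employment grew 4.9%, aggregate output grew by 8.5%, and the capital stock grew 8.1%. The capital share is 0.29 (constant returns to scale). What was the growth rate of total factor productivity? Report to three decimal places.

Total factor productivity grew 2.672%.

Labor's share = 1 − 0.29 = 0.71.
The capital stock: 0.29 × 8.1 = 2.349 pp.
Employment: 0.71 × 4.9 = 3.479 pp.
TFP growth = 8.5 − 5.828 = 2.672%.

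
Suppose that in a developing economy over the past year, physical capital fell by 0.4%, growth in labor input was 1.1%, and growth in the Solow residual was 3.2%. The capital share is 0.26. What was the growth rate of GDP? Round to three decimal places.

3.910%

Labor's share = 1 − 0.26 = 0.74.
Physical capital: 0.26 × (-0.4) = -0.104 pp.
Labor input: 0.74 × 1.1 = 0.814 pp.
Output growth = 3.2 + 0.71 = 3.91%.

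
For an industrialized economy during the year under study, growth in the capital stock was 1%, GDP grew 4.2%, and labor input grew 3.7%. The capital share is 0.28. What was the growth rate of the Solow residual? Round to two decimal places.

Labor's share = 1 − 0.28 = 0.72.
The capital stock: 0.28 × 1 = 0.28 pp.
Labor input: 0.72 × 3.7 = 2.664 pp.
TFP growth = 4.2 − 2.944 = 1.256%.

The Solow residual growth was 1.26%.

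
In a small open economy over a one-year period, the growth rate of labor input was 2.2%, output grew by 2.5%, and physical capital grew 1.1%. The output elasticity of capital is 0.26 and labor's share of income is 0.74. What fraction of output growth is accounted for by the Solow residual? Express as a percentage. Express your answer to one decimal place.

23.4%

Labor's share = 1 − 0.26 = 0.74.
Physical capital: 0.26 × 1.1 = 0.286 pp.
Labor input: 0.74 × 2.2 = 1.628 pp.
TFP growth = 2.5 − 1.914 = 0.586%.
TFP share of growth = 0.586 / 2.5 × 100 = 23.44%.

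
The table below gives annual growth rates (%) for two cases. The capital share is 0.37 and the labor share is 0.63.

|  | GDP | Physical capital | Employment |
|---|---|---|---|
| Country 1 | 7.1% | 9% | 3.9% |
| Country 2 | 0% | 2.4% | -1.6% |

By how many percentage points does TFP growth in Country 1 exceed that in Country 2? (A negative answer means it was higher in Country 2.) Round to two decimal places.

1.19 percentage points

Labor's share = 1 − 0.37 = 0.63.
Country 1: TFP = 7.1 − 3.33 − 2.457 = 1.313%.
Country 2: TFP = 0 − 0.888 + 1.008 = 0.12%.
Difference = 1.313 − (0.12) = 1.193 pp.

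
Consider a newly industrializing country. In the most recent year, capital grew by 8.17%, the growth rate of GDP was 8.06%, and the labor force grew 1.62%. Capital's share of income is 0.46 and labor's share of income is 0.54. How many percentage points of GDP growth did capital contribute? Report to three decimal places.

Contribution = share × growth = 0.46 × 8.17 = 3.7582 pp.

3.758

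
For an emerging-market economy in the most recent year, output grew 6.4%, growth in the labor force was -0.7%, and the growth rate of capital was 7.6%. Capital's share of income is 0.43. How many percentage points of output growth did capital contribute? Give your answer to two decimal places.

Contribution = share × growth = 0.43 × 7.6 = 3.268 pp.

3.27 pp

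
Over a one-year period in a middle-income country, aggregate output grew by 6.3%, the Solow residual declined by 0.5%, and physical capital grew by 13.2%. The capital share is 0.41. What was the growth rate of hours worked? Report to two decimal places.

Labor's share = 1 − 0.41 = 0.59.
gY = gA + 0.41×13.2 + 0.59×g.
0.59×g = 6.3 + 0.5 − 5.412 = 1.388.
g = 1.388 / 0.59 = 2.3525%.

Hours worked growth was 2.35%.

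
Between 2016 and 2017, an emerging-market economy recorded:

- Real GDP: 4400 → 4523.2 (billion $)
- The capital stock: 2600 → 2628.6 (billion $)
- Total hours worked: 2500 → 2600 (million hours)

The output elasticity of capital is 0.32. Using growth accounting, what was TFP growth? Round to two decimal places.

-0.27%

Real GDP growth = (4523.2 − 4400) / 4400 = 2.8%.
The capital stock growth = (2628.6 − 2600) / 2600 = 1.1%.
Total hours worked growth = (2600 − 2500) / 2500 = 4%.
Labor's share = 1 − 0.32 = 0.68.
The capital stock: 0.32 × 1.1 = 0.352 pp.
Total hours worked: 0.68 × 4 = 2.72 pp.
TFP growth = 2.8 − 3.072 = -0.272%.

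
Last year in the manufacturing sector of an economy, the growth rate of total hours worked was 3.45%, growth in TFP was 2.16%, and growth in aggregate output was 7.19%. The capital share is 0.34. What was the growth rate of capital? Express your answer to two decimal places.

8.10%

Labor's share = 1 − 0.34 = 0.66.
gY = gA + 0.66×3.45 + 0.34×g.
0.34×g = 7.19 − 2.16 − 2.277 = 2.753.
g = 2.753 / 0.34 = 8.0971%.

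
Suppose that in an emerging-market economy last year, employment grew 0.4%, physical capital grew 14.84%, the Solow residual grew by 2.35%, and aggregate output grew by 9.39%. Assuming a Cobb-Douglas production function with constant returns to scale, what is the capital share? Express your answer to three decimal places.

The capital share is 0.460.

gY = gA + α·gK + (1−α)·gL, so gY − gA − gL = α(gK − gL).
9.39 − 2.35 − 0.4 = α × (14.84 − 0.4).
6.64 = 14.44 α, so α = 0.45983.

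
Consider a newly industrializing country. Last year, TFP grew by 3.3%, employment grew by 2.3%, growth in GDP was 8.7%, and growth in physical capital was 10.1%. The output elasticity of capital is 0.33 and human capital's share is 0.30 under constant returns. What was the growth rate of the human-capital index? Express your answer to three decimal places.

Labor's share = 1 − 0.33 − 0.3 = 0.37.
gY = gA + 0.33×10.1 + 0.37×2.3 + 0.3×g.
0.3×g = 8.7 − 3.3 − 4.184 = 1.216.
g = 1.216 / 0.3 = 4.05333%.

4.053%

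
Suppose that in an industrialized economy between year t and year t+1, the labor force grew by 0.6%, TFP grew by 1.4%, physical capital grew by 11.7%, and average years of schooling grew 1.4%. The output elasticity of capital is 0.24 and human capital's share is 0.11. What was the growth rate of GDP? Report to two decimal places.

Labor's share = 1 − 0.24 − 0.11 = 0.65.
Physical capital: 0.24 × 11.7 = 2.808 pp.
Average years of schooling: 0.11 × 1.4 = 0.154 pp.
The labor force: 0.65 × 0.6 = 0.39 pp.
Output growth = 1.4 + 3.352 = 4.752%.

4.75%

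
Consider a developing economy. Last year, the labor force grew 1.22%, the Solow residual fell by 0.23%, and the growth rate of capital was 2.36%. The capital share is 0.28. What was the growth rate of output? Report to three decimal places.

Labor's share = 1 − 0.28 = 0.72.
Capital: 0.28 × 2.36 = 0.6608 pp.
The labor force: 0.72 × 1.22 = 0.8784 pp.
Output growth = -0.23 + 1.5392 = 1.3092%.

Output growth was 1.309%.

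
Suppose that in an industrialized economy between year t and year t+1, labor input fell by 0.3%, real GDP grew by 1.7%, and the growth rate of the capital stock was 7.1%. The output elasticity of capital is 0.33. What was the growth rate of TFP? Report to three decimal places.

Labor's share = 1 − 0.33 = 0.67.
The capital stock: 0.33 × 7.1 = 2.343 pp.
Labor input: 0.67 × (-0.3) = -0.201 pp.
TFP growth = 1.7 − 2.142 = -0.442%.

-0.442%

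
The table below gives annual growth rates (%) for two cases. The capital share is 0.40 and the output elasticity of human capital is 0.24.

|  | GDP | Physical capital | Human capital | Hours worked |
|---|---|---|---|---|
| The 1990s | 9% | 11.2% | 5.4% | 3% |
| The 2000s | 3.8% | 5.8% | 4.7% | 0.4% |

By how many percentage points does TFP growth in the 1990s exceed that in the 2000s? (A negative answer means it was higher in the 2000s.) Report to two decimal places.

Labor's share = 1 − 0.4 − 0.24 = 0.36.
The 1990s: TFP = 9 − 4.48 − 1.296 − 1.08 = 2.144%.
The 2000s: TFP = 3.8 − 2.32 − 1.128 − 0.144 = 0.208%.
Difference = 2.144 − (0.208) = 1.936 pp.

1.94 percentage points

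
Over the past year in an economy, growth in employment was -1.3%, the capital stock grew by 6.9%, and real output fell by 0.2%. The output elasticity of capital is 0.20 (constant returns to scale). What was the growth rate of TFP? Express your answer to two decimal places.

-0.54%

Labor's share = 1 − 0.2 = 0.8.
The capital stock: 0.2 × 6.9 = 1.38 pp.
Employment: 0.8 × (-1.3) = -1.04 pp.
TFP growth = -0.2 − 0.34 = -0.54%.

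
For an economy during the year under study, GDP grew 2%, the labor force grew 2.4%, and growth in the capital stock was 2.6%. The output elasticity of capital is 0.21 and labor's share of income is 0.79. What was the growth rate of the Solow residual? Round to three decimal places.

Labor's share = 1 − 0.21 = 0.79.
The capital stock: 0.21 × 2.6 = 0.546 pp.
The labor force: 0.79 × 2.4 = 1.896 pp.
TFP growth = 2 − 2.442 = -0.442%.

-0.442%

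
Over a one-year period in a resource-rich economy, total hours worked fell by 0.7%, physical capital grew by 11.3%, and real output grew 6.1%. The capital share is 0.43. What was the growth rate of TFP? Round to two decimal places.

Labor's share = 1 − 0.43 = 0.57.
Physical capital: 0.43 × 11.3 = 4.859 pp.
Total hours worked: 0.57 × (-0.7) = -0.399 pp.
TFP growth = 6.1 − 4.46 = 1.64%.

1.64%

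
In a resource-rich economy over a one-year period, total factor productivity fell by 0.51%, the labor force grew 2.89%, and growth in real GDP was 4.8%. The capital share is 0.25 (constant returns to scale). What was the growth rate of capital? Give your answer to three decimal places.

12.570%

Labor's share = 1 − 0.25 = 0.75.
gY = gA + 0.75×2.89 + 0.25×g.
0.25×g = 4.8 + 0.51 − 2.1675 = 3.1425.
g = 3.1425 / 0.25 = 12.57%.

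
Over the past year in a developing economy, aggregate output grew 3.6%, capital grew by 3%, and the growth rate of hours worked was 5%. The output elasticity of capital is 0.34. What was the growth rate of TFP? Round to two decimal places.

Labor's share = 1 − 0.34 = 0.66.
Capital: 0.34 × 3 = 1.02 pp.
Hours worked: 0.66 × 5 = 3.3 pp.
TFP growth = 3.6 − 4.32 = -0.72%.

-0.72%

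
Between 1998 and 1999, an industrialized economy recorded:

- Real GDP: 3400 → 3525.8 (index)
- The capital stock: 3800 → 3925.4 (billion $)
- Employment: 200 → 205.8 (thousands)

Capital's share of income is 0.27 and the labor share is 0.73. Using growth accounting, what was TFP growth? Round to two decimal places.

Real GDP growth = (3525.8 − 3400) / 3400 = 3.7%.
The capital stock growth = (3925.4 − 3800) / 3800 = 3.3%.
Employment growth = (205.8 − 200) / 200 = 2.9%.
Labor's share = 1 − 0.27 = 0.73.
The capital stock: 0.27 × 3.3 = 0.891 pp.
Employment: 0.73 × 2.9 = 2.117 pp.
TFP growth = 3.7 − 3.008 = 0.692%.

0.69%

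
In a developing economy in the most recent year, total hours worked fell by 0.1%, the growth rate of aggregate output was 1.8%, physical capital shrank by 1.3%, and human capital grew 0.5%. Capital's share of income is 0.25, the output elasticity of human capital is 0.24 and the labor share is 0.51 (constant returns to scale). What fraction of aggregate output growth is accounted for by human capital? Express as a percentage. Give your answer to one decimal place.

Human capital contributed 0.24 × 0.5 = 0.12 pp.
Share of growth = 0.12 / 1.8 × 100 = 6.667%.

6.7%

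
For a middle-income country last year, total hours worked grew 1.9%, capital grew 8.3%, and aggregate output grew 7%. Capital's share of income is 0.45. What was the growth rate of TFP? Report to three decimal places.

Labor's share = 1 − 0.45 = 0.55.
Capital: 0.45 × 8.3 = 3.735 pp.
Total hours worked: 0.55 × 1.9 = 1.045 pp.
TFP growth = 7 − 4.78 = 2.22%.

2.220%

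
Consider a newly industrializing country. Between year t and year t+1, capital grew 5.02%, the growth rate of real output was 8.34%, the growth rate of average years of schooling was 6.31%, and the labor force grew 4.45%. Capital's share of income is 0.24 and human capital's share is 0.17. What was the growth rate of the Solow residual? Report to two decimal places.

Labor's share = 1 − 0.24 − 0.17 = 0.59.
Capital: 0.24 × 5.02 = 1.2048 pp.
Average years of schooling: 0.17 × 6.31 = 1.0727 pp.
The labor force: 0.59 × 4.45 = 2.6255 pp.
TFP growth = 8.34 − 4.903 = 3.437%.

The Solow residual growth was 3.44%.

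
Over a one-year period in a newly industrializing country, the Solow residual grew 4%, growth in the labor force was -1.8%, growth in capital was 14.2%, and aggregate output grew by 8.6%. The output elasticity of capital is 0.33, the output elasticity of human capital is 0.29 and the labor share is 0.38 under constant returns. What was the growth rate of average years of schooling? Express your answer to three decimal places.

Average years of schooling growth was 2.062%.

Labor's share = 1 − 0.33 − 0.29 = 0.38.
gY = gA + 0.33×14.2 + 0.38×(-1.8) + 0.29×g.
0.29×g = 8.6 − 4 − 4.002 = 0.598.
g = 0.598 / 0.29 = 2.06207%.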